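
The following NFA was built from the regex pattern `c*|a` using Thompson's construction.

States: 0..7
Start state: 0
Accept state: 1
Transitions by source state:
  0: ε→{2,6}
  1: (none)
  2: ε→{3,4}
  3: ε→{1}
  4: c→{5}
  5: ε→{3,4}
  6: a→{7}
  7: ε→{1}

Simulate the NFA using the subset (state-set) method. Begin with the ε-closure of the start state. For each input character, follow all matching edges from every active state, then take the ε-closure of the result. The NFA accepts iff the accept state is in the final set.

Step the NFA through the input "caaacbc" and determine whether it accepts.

initial (ε-close {0}): {0,1,2,3,4,6}
'c' @ 1: {1,3,4,5}  ✓accept
'a' @ 2: {}  — state set empty
rest 'aacbc' ignored (set empty)
end set {} — state 1 not in

Answer: REJECT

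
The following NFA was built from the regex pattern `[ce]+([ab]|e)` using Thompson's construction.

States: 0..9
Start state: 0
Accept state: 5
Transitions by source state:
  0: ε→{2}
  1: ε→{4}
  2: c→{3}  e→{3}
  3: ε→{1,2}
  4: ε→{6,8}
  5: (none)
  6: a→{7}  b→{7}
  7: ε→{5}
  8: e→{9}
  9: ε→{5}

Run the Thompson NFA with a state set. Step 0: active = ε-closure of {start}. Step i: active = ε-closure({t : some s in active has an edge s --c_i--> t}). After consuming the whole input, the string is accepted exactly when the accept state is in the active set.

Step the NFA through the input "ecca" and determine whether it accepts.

start: ε-closure({0}) = {0,2}
'e' @ 1: {1,2,3,4,6,8}
'c' @ 2: {1,2,3,4,6,8}
'c' @ 3: {1,2,3,4,6,8}
'a' @ 4: {5,7}  ✓accept
final: {5,7}; accept 5 in set

Answer: ACCEPT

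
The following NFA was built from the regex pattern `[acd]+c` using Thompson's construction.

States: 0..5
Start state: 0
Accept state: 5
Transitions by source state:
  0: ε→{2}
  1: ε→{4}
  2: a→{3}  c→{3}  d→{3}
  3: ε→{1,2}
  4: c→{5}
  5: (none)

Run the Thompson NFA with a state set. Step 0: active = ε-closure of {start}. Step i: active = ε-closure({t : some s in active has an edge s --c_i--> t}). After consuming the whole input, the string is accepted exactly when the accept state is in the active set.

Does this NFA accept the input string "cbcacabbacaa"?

Answer: REJECT

Steps:
start: ε-closure({0}) = {0,2}
'c' @ 1: {1,2,3,4}
'b' @ 2: {}  — no active states
rest 'cacabbacaa' ignored (set empty)
after full input: {}  (accept=5 not in)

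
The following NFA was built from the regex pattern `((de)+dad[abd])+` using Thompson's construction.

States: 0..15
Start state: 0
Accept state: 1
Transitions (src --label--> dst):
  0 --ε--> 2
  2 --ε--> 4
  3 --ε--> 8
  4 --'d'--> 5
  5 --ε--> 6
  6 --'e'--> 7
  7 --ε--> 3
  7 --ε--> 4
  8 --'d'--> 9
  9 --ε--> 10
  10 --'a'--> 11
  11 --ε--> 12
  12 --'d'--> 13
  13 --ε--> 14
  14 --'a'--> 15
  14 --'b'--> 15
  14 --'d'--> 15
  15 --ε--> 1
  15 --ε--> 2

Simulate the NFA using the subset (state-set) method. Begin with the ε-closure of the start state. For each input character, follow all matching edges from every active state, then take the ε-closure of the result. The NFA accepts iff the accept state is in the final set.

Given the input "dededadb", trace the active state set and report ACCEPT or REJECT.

Answer: ACCEPT

Derivation:
S₀ = ε-closure({0}) = {0,2,4}
'd' @ 1: {5,6}
'e' @ 2: {3,4,7,8}
'd' @ 3: {5,6,9,10}
'e' @ 4: {3,4,7,8}
'd' @ 5: {5,6,9,10}
'a' @ 6: {11,12}
'd' @ 7: {13,14}
'b' @ 8: {1,2,4,15}  (accept∈set)
final: {1,2,4,15}; accept 1 in set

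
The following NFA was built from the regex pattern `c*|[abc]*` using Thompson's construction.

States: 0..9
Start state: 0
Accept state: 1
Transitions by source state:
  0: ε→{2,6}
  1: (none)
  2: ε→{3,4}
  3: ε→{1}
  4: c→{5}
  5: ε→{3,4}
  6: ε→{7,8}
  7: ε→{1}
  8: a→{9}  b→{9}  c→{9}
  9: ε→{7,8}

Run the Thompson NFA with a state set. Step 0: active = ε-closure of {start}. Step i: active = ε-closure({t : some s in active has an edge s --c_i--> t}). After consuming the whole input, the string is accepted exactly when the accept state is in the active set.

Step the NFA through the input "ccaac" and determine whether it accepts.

Answer: ACCEPT

Derivation:
initial (ε-close {0}): {0,1,2,3,4,6,7,8}
'c' @ 1: {1,3,4,5,7,8,9}  (accept∈set)
'c' @ 2: {1,3,4,5,7,8,9}  (accept∈set)
'a' @ 3: {1,7,8,9}  (accept∈set)
'a' @ 4: {1,7,8,9}  (accept∈set)
'c' @ 5: {1,7,8,9}  (accept∈set)
final: {1,7,8,9}; accept 1 in set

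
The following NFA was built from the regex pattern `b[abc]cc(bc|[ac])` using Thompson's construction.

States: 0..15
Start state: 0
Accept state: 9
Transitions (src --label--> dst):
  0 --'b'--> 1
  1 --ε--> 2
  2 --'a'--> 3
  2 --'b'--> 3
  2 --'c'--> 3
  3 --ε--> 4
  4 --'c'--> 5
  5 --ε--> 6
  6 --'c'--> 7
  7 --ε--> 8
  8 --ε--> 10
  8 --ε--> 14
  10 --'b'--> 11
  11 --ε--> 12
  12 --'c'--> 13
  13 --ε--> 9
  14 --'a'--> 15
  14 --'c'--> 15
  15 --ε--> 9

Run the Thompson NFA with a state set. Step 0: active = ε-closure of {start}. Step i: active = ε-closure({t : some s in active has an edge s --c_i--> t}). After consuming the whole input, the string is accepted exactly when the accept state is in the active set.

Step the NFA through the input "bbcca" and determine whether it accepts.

Answer: ACCEPT

Derivation:
S₀ = ε-closure({0}) = {0}
'b' @ 1: {1,2}
'b' @ 2: {3,4}
'c' @ 3: {5,6}
'c' @ 4: {7,8,10,14}
'a' @ 5: {9,15}  [accepting]
final: {9,15}; accept 9 in set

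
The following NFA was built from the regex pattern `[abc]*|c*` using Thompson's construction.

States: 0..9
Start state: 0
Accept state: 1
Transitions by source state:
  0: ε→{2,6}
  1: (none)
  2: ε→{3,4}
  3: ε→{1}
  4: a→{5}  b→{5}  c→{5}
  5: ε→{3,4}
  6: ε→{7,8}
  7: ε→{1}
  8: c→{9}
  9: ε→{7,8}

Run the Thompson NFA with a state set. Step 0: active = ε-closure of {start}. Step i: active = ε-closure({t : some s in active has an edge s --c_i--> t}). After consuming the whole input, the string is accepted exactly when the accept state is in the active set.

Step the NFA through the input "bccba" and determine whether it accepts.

initial (ε-close {0}): {0,1,2,3,4,6,7,8}
'b' @ 1: {1,3,4,5}  ✓accept
'c' @ 2: {1,3,4,5}  ✓accept
'c' @ 3: {1,3,4,5}  ✓accept
'b' @ 4: {1,3,4,5}  ✓accept
'a' @ 5: {1,3,4,5}  ✓accept
after full input: {1,3,4,5}  (accept=1 in)

Answer: ACCEPT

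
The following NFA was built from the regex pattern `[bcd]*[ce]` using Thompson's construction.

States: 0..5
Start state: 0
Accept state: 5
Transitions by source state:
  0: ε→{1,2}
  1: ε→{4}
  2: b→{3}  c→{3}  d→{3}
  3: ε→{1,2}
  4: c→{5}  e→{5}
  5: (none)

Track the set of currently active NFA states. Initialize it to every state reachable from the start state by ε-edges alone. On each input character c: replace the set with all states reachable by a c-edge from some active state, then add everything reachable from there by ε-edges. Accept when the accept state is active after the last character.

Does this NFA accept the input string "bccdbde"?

Answer: ACCEPT

Steps:
start: ε-closure({0}) = {0,1,2,4}
'b' @ 1: {1,2,3,4}
'c' @ 2: {1,2,3,4,5}  (accept∈set)
'c' @ 3: {1,2,3,4,5}  (accept∈set)
'd' @ 4: {1,2,3,4}
'b' @ 5: {1,2,3,4}
'd' @ 6: {1,2,3,4}
'e' @ 7: {5}  (accept∈set)
final: {5}; accept 5 in set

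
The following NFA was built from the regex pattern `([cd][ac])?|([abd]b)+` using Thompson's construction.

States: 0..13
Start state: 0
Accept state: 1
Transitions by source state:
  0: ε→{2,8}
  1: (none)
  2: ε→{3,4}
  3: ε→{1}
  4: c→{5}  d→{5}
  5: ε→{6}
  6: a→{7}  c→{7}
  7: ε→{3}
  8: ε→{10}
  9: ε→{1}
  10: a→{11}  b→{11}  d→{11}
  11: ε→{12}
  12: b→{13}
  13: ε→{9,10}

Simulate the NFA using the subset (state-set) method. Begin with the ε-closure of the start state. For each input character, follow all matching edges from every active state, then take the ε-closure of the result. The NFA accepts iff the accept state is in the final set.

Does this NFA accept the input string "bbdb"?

Answer: ACCEPT

Derivation:
initial (ε-close {0}): {0,1,2,3,4,8,10}
'b' @ 1: {11,12}
'b' @ 2: {1,9,10,13}  ✓accept
'd' @ 3: {11,12}
'b' @ 4: {1,9,10,13}  ✓accept
end set {1,9,10,13} — state 1 in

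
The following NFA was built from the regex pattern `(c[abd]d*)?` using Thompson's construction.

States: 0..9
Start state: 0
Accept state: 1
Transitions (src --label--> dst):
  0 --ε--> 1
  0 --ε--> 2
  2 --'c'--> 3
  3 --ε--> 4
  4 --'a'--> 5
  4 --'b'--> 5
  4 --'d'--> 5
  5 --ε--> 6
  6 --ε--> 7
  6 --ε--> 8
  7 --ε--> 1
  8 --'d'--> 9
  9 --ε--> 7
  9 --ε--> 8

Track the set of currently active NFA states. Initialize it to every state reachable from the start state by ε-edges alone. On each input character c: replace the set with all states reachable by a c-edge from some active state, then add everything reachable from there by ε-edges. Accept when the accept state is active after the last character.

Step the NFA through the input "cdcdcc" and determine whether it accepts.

S₀ = ε-closure({0}) = {0,1,2}
'c' @ 1: {3,4}
'd' @ 2: {1,5,6,7,8}  ✓accept
'c' @ 3: {}  — no active states
rest 'dcc' ignored (set empty)
final: {}; accept 1 not in set

Answer: REJECT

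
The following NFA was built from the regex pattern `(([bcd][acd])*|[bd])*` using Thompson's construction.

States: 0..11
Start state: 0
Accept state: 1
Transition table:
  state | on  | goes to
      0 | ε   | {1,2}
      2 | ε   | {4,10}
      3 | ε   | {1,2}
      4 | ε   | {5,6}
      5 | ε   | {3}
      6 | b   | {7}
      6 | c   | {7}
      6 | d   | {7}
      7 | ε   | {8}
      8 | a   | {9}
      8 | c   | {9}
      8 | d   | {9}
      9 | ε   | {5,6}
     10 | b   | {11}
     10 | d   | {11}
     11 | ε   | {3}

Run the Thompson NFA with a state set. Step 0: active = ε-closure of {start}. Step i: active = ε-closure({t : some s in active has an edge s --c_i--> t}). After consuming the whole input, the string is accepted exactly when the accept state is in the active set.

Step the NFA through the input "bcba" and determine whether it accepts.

Answer: ACCEPT

Trace:
S₀ = ε-closure({0}) = {0,1,2,3,4,5,6,10}
'b' @ 1: {1,2,3,4,5,6,7,8,10,11}  (accept∈set)
'c' @ 2: {1,2,3,4,5,6,7,8,9,10}  (accept∈set)
'b' @ 3: {1,2,3,4,5,6,7,8,10,11}  (accept∈set)
'a' @ 4: {1,2,3,4,5,6,9,10}  (accept∈set)
end set {1,2,3,4,5,6,9,10} — state 1 in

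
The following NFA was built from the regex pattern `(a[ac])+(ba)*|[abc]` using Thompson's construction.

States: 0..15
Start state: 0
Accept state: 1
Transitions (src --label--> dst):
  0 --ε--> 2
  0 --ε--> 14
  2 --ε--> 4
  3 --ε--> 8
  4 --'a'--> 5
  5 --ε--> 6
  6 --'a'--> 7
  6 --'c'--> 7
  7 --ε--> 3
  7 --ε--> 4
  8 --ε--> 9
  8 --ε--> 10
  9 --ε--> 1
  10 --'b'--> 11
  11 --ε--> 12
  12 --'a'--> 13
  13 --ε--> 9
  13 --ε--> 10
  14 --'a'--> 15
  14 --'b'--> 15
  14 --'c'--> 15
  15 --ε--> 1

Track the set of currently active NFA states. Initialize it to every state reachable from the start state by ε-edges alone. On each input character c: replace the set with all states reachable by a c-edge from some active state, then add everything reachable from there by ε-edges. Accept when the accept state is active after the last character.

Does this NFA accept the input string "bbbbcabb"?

initial (ε-close {0}): {0,2,4,14}
'b' @ 1: {1,15}  ✓accept
'b' @ 2: {}  — dead — no transitions
rest 'bbcabb' ignored (set empty)
end set {} — state 1 not in

Answer: REJECT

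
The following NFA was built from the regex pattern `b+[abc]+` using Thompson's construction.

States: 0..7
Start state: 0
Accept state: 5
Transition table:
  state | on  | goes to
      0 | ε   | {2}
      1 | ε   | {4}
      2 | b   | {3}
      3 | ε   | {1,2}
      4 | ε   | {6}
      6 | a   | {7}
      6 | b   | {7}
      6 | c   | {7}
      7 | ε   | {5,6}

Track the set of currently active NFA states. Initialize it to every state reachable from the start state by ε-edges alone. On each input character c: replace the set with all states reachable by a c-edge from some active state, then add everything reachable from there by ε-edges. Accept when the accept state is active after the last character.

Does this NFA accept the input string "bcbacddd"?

S₀ = ε-closure({0}) = {0,2}
'b' @ 1: {1,2,3,4,6}
'c' @ 2: {5,6,7}  ✓accept
'b' @ 3: {5,6,7}  ✓accept
'a' @ 4: {5,6,7}  ✓accept
'c' @ 5: {5,6,7}  ✓accept
'd' @ 6: {}  — dead — no transitions
rest 'dd' ignored (set empty)
after full input: {}  (accept=5 not in)

Answer: REJECT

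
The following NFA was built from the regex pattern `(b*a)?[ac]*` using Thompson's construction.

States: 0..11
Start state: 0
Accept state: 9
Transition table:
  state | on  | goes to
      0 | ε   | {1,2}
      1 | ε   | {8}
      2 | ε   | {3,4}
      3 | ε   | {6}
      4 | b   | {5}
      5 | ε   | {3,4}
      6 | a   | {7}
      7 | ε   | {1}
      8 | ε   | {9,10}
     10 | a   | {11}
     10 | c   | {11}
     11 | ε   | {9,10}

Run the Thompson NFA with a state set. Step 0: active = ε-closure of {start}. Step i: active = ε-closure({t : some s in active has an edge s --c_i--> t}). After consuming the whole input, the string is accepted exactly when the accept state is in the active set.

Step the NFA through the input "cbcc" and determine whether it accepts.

S₀ = ε-closure({0}) = {0,1,2,3,4,6,8,9,10}
'c' @ 1: {9,10,11}  [accepting]
'b' @ 2: {}  — dead — no transitions
rest 'cc' ignored (set empty)
after full input: {}  (accept=9 not in)

Answer: REJECT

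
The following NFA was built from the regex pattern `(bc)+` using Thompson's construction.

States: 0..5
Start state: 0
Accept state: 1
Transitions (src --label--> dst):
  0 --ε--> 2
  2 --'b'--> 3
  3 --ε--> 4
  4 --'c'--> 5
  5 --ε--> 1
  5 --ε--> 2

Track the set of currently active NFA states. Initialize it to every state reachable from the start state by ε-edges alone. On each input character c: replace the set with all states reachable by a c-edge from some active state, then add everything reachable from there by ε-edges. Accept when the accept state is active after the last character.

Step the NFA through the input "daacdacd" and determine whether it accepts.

S₀ = ε-closure({0}) = {0,2}
'd' @ 1: {}  — state set empty
rest 'aacdacd' ignored (set empty)
end set {} — state 1 not in

Answer: REJECT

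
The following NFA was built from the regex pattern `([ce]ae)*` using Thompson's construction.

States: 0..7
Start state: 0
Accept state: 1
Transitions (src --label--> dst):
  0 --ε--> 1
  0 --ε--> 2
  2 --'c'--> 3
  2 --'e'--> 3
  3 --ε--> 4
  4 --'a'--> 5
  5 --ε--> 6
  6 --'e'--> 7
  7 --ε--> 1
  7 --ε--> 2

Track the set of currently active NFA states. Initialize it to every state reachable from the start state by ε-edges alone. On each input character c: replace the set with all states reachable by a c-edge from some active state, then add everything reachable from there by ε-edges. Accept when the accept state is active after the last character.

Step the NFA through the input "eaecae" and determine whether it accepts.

Answer: ACCEPT

Derivation:
initial (ε-close {0}): {0,1,2}
'e' @ 1: {3,4}
'a' @ 2: {5,6}
'e' @ 3: {1,2,7}  ✓accept
'c' @ 4: {3,4}
'a' @ 5: {5,6}
'e' @ 6: {1,2,7}  ✓accept
final: {1,2,7}; accept 1 in set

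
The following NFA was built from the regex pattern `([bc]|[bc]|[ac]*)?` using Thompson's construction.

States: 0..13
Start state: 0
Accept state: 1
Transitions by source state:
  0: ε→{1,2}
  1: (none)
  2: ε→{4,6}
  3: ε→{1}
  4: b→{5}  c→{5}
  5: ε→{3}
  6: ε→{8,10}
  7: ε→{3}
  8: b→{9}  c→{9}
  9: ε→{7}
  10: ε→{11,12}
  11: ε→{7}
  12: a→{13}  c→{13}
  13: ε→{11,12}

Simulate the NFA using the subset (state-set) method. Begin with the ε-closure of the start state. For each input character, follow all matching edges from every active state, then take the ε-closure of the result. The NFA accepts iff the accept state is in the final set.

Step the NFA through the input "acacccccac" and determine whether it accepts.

Answer: ACCEPT

Trace:
S₀ = ε-closure({0}) = {0,1,2,3,4,6,7,8,10,11,12}
'a' @ 1: {1,3,7,11,12,13}  (accept∈set)
'c' @ 2: {1,3,7,11,12,13}  (accept∈set)
'a' @ 3: {1,3,7,11,12,13}  (accept∈set)
'c' @ 4: {1,3,7,11,12,13}  (accept∈set)
'c' @ 5: {1,3,7,11,12,13}  (accept∈set)
'c' @ 6: {1,3,7,11,12,13}  (accept∈set)
'c' @ 7: {1,3,7,11,12,13}  (accept∈set)
'c' @ 8: {1,3,7,11,12,13}  (accept∈set)
'a' @ 9: {1,3,7,11,12,13}  (accept∈set)
'c' @ 10: {1,3,7,11,12,13}  (accept∈set)
final: {1,3,7,11,12,13}; accept 1 in set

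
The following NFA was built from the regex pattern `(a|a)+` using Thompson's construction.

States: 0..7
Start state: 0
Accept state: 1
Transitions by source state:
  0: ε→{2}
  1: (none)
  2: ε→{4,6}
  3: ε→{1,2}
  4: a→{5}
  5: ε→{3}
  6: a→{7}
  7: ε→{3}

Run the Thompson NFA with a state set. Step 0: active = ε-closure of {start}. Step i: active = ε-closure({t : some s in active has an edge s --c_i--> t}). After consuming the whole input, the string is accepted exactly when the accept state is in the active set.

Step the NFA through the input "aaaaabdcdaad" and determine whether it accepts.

Answer: REJECT

Trace:
start: ε-closure({0}) = {0,2,4,6}
'a' @ 1: {1,2,3,4,5,6,7}  (accept∈set)
'a' @ 2: {1,2,3,4,5,6,7}  (accept∈set)
'a' @ 3: {1,2,3,4,5,6,7}  (accept∈set)
'a' @ 4: {1,2,3,4,5,6,7}  (accept∈set)
'a' @ 5: {1,2,3,4,5,6,7}  (accept∈set)
'b' @ 6: {}  — state set empty
rest 'dcdaad' ignored (set empty)
after full input: {}  (accept=1 not in)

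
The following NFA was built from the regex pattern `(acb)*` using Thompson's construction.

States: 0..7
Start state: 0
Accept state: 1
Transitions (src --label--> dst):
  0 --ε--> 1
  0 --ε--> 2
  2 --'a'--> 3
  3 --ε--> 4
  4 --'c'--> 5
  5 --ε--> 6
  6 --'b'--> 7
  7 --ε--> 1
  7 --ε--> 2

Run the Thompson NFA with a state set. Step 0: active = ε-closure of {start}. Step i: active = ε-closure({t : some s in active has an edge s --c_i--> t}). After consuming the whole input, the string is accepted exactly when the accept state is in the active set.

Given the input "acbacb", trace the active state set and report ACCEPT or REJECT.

Answer: ACCEPT

Trace:
S₀ = ε-closure({0}) = {0,1,2}
'a' @ 1: {3,4}
'c' @ 2: {5,6}
'b' @ 3: {1,2,7}  ✓accept
'a' @ 4: {3,4}
'c' @ 5: {5,6}
'b' @ 6: {1,2,7}  ✓accept
end set {1,2,7} — state 1 in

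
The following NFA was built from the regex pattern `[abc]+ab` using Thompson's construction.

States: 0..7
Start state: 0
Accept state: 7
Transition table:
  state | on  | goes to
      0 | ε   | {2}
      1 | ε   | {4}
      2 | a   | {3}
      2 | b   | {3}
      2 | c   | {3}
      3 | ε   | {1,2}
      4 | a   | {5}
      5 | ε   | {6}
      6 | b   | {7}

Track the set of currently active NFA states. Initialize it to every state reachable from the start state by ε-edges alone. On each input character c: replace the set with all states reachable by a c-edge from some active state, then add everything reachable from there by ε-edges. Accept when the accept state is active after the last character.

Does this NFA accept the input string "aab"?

S₀ = ε-closure({0}) = {0,2}
'a' @ 1: {1,2,3,4}
'a' @ 2: {1,2,3,4,5,6}
'b' @ 3: {1,2,3,4,7}  [accepting]
end set {1,2,3,4,7} — state 7 in

Answer: ACCEPT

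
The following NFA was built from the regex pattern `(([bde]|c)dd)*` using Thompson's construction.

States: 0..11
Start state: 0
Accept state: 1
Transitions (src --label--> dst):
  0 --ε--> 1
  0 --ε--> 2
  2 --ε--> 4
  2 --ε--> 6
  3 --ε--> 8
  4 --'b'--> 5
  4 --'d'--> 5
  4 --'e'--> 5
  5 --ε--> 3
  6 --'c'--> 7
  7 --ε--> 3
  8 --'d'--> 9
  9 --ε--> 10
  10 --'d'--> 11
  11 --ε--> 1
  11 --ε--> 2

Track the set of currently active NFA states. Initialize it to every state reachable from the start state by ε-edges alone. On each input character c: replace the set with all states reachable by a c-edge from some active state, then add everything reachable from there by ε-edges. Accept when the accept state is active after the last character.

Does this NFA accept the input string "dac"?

initial (ε-close {0}): {0,1,2,4,6}
'd' @ 1: {3,5,8}
'a' @ 2: {}  — no active states
rest 'c' ignored (set empty)
final: {}; accept 1 not in set

Answer: REJECT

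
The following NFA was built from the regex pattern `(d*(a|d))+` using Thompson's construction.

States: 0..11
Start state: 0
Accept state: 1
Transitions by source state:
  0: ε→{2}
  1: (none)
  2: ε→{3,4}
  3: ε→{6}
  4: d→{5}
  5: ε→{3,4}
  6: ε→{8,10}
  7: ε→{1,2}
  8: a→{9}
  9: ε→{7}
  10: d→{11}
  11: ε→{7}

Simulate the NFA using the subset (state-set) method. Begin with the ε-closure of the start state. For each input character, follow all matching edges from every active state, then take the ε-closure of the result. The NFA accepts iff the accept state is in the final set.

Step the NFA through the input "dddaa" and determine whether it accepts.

start: ε-closure({0}) = {0,2,3,4,6,8,10}
'd' @ 1: {1,2,3,4,5,6,7,8,10,11}  ✓accept
'd' @ 2: {1,2,3,4,5,6,7,8,10,11}  ✓accept
'd' @ 3: {1,2,3,4,5,6,7,8,10,11}  ✓accept
'a' @ 4: {1,2,3,4,6,7,8,9,10}  ✓accept
'a' @ 5: {1,2,3,4,6,7,8,9,10}  ✓accept
end set {1,2,3,4,6,7,8,9,10} — state 1 in

Answer: ACCEPT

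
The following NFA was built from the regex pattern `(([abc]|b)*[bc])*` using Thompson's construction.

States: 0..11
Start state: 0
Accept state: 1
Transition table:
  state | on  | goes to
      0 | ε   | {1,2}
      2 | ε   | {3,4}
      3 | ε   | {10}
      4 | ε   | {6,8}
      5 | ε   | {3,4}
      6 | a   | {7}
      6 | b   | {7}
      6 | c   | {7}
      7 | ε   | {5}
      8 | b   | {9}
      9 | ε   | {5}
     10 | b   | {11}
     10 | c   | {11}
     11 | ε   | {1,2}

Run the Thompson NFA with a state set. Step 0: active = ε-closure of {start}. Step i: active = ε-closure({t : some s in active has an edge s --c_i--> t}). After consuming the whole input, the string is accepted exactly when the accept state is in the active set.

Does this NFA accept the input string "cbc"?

Answer: ACCEPT

Steps:
start: ε-closure({0}) = {0,1,2,3,4,6,8,10}
'c' @ 1: {1,2,3,4,5,6,7,8,10,11}  [accepting]
'b' @ 2: {1,2,3,4,5,6,7,8,9,10,11}  [accepting]
'c' @ 3: {1,2,3,4,5,6,7,8,10,11}  [accepting]
final: {1,2,3,4,5,6,7,8,10,11}; accept 1 in set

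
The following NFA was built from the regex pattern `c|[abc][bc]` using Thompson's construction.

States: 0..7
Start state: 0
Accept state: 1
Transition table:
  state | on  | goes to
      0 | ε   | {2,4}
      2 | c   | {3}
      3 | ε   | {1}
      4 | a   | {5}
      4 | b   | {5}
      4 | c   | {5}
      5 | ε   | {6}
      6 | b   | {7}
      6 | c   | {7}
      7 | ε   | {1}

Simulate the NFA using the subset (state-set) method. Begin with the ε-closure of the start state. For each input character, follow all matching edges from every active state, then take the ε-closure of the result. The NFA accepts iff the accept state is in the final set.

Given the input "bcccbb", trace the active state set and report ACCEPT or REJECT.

initial (ε-close {0}): {0,2,4}
'b' @ 1: {5,6}
'c' @ 2: {1,7}  (accept∈set)
'c' @ 3: {}  — no active states
rest 'cbb' ignored (set empty)
final: {}; accept 1 not in set

Answer: REJECT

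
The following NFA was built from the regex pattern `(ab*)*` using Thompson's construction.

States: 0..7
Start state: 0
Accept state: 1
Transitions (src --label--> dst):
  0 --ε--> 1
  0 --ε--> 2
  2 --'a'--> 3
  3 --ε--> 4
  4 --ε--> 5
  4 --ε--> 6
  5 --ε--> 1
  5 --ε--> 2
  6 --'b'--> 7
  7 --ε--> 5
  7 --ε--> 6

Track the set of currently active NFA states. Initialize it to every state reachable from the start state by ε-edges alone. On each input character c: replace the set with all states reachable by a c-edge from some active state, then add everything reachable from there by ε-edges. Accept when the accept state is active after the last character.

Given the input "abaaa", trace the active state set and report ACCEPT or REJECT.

Answer: ACCEPT

Derivation:
initial (ε-close {0}): {0,1,2}
'a' @ 1: {1,2,3,4,5,6}  ✓accept
'b' @ 2: {1,2,5,6,7}  ✓accept
'a' @ 3: {1,2,3,4,5,6}  ✓accept
'a' @ 4: {1,2,3,4,5,6}  ✓accept
'a' @ 5: {1,2,3,4,5,6}  ✓accept
end set {1,2,3,4,5,6} — state 1 in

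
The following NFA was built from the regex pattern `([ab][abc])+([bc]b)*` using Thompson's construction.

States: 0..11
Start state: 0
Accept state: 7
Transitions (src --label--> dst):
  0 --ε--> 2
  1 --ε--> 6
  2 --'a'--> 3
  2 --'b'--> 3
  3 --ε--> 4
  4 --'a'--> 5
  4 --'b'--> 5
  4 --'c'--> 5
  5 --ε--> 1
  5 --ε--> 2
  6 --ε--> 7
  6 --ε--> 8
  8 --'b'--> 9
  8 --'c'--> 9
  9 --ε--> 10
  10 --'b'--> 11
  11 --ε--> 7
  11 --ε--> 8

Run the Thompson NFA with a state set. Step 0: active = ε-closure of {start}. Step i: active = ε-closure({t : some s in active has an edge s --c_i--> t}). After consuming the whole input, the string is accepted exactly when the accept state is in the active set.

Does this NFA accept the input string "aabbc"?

start: ε-closure({0}) = {0,2}
'a' @ 1: {3,4}
'a' @ 2: {1,2,5,6,7,8}  ✓accept
'b' @ 3: {3,4,9,10}
'b' @ 4: {1,2,5,6,7,8,11}  ✓accept
'c' @ 5: {9,10}
end set {9,10} — state 7 not in

Answer: REJECT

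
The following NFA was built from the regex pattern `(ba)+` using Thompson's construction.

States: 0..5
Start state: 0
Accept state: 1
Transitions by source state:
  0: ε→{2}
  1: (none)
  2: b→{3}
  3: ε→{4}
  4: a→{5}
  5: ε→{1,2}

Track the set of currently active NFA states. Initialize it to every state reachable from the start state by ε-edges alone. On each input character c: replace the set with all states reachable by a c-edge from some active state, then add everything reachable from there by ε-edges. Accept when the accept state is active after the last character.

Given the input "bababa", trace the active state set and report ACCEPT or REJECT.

S₀ = ε-closure({0}) = {0,2}
'b' @ 1: {3,4}
'a' @ 2: {1,2,5}  [accepting]
'b' @ 3: {3,4}
'a' @ 4: {1,2,5}  [accepting]
'b' @ 5: {3,4}
'a' @ 6: {1,2,5}  [accepting]
end set {1,2,5} — state 1 in

Answer: ACCEPT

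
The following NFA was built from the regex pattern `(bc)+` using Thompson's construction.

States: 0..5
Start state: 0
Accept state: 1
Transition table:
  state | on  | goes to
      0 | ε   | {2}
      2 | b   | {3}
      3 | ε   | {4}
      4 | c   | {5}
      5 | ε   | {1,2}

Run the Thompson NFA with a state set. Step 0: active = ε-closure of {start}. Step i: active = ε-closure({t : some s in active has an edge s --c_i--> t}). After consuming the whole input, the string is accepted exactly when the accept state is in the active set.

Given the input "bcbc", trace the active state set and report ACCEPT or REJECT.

Answer: ACCEPT

Trace:
start: ε-closure({0}) = {0,2}
'b' @ 1: {3,4}
'c' @ 2: {1,2,5}  ✓accept
'b' @ 3: {3,4}
'c' @ 4: {1,2,5}  ✓accept
end set {1,2,5} — state 1 in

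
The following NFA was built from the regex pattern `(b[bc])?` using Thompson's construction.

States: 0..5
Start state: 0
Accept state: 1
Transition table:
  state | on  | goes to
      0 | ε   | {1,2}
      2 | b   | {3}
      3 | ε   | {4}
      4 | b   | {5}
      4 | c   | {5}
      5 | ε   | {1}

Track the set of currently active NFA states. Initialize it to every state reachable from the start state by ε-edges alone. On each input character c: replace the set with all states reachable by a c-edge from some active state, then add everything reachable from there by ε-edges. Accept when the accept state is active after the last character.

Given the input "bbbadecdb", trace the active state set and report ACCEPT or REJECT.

start: ε-closure({0}) = {0,1,2}
'b' @ 1: {3,4}
'b' @ 2: {1,5}  [accepting]
'b' @ 3: {}  — dead — no transitions
rest 'adecdb' ignored (set empty)
end set {} — state 1 not in

Answer: REJECT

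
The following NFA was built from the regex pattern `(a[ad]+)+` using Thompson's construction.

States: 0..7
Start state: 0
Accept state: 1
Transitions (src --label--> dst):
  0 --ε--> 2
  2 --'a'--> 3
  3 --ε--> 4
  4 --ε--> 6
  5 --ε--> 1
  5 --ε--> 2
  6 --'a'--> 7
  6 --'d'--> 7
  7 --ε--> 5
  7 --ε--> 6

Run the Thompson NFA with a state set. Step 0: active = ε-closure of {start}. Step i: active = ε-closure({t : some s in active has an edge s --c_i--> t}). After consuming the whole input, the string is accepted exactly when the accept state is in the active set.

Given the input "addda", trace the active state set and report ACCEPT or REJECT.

Answer: ACCEPT

Trace:
initial (ε-close {0}): {0,2}
'a' @ 1: {3,4,6}
'd' @ 2: {1,2,5,6,7}  (accept∈set)
'd' @ 3: {1,2,5,6,7}  (accept∈set)
'd' @ 4: {1,2,5,6,7}  (accept∈set)
'a' @ 5: {1,2,3,4,5,6,7}  (accept∈set)
end set {1,2,3,4,5,6,7} — state 1 in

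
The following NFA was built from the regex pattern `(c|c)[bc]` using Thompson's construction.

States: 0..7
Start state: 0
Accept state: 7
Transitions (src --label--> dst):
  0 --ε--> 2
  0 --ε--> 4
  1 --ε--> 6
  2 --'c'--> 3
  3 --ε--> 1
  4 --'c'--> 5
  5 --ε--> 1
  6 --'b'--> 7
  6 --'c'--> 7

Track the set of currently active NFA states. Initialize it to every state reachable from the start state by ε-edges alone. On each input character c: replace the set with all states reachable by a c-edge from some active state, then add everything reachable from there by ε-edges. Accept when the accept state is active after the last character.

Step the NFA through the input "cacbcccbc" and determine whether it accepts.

Answer: REJECT

Trace:
initial (ε-close {0}): {0,2,4}
'c' @ 1: {1,3,5,6}
'a' @ 2: {}  — dead — no transitions
rest 'cbcccbc' ignored (set empty)
end set {} — state 7 not in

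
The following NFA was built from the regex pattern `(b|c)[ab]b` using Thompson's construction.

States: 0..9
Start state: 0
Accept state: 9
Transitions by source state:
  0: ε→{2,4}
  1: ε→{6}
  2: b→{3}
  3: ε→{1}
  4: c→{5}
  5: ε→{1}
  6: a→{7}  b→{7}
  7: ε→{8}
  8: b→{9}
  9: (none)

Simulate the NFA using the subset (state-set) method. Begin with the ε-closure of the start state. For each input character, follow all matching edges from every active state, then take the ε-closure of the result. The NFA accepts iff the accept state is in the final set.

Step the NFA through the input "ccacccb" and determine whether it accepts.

S₀ = ε-closure({0}) = {0,2,4}
'c' @ 1: {1,5,6}
'c' @ 2: {}  — dead — no transitions
rest 'acccb' ignored (set empty)
after full input: {}  (accept=9 not in)

Answer: REJECT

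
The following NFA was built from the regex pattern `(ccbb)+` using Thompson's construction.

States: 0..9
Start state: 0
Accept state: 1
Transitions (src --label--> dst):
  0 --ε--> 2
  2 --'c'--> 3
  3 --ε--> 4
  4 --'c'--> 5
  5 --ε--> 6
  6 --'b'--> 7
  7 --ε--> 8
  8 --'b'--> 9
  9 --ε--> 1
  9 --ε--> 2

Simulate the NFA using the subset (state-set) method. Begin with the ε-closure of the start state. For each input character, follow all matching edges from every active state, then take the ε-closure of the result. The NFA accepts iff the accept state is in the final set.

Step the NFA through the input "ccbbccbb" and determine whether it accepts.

Answer: ACCEPT

Derivation:
initial (ε-close {0}): {0,2}
'c' @ 1: {3,4}
'c' @ 2: {5,6}
'b' @ 3: {7,8}
'b' @ 4: {1,2,9}  (accept∈set)
'c' @ 5: {3,4}
'c' @ 6: {5,6}
'b' @ 7: {7,8}
'b' @ 8: {1,2,9}  (accept∈set)
after full input: {1,2,9}  (accept=1 in)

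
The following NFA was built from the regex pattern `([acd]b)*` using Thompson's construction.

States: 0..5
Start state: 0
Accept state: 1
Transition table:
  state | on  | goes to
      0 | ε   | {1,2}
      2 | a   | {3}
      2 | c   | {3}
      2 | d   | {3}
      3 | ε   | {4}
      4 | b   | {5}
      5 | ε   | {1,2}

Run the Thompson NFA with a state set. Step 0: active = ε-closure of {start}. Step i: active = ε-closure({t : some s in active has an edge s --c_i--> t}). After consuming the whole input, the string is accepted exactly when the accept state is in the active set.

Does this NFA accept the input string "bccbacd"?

Answer: REJECT

Derivation:
start: ε-closure({0}) = {0,1,2}
'b' @ 1: {}  — no active states
rest 'ccbacd' ignored (set empty)
final: {}; accept 1 not in set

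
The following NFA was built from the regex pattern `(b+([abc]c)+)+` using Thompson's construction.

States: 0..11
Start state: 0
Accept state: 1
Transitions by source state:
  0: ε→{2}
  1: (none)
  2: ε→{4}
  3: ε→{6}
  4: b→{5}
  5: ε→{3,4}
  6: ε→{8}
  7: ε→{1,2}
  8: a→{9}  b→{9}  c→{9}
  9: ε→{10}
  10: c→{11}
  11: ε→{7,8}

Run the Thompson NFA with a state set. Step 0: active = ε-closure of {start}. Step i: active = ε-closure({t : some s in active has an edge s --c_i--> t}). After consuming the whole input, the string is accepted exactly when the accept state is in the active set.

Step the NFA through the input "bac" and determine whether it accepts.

Answer: ACCEPT

Trace:
initial (ε-close {0}): {0,2,4}
'b' @ 1: {3,4,5,6,8}
'a' @ 2: {9,10}
'c' @ 3: {1,2,4,7,8,11}  (accept∈set)
after full input: {1,2,4,7,8,11}  (accept=1 in)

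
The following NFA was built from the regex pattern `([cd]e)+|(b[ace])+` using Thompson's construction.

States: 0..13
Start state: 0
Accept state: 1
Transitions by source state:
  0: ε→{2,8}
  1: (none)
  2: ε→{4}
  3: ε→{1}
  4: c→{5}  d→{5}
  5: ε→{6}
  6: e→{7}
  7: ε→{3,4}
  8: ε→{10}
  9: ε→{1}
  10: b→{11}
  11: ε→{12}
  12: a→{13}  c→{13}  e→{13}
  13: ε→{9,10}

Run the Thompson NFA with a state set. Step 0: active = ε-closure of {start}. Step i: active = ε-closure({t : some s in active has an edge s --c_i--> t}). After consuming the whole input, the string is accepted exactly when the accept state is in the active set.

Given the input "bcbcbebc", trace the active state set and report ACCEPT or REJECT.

S₀ = ε-closure({0}) = {0,2,4,8,10}
'b' @ 1: {11,12}
'c' @ 2: {1,9,10,13}  (accept∈set)
'b' @ 3: {11,12}
'c' @ 4: {1,9,10,13}  (accept∈set)
'b' @ 5: {11,12}
'e' @ 6: {1,9,10,13}  (accept∈set)
'b' @ 7: {11,12}
'c' @ 8: {1,9,10,13}  (accept∈set)
after full input: {1,9,10,13}  (accept=1 in)

Answer: ACCEPT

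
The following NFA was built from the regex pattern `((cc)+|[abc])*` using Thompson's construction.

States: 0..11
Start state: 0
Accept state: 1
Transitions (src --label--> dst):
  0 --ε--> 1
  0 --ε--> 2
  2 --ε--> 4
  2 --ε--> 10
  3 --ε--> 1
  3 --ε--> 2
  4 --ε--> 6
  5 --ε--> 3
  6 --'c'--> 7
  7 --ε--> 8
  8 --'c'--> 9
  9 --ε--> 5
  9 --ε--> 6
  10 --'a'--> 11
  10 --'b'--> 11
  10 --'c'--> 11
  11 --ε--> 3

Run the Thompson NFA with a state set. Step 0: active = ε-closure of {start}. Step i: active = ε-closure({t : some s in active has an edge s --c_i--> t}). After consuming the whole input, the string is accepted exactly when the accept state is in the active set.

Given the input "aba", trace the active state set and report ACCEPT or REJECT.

S₀ = ε-closure({0}) = {0,1,2,4,6,10}
'a' @ 1: {1,2,3,4,6,10,11}  ✓accept
'b' @ 2: {1,2,3,4,6,10,11}  ✓accept
'a' @ 3: {1,2,3,4,6,10,11}  ✓accept
final: {1,2,3,4,6,10,11}; accept 1 in set

Answer: ACCEPT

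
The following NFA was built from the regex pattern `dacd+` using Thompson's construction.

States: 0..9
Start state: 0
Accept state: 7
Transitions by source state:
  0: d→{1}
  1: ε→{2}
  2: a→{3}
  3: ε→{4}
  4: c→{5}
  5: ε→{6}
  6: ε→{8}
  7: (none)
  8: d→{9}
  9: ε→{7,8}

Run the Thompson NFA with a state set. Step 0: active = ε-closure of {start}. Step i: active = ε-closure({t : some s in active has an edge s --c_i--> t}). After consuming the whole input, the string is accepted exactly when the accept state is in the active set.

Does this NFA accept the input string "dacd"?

Answer: ACCEPT

Steps:
S₀ = ε-closure({0}) = {0}
'd' @ 1: {1,2}
'a' @ 2: {3,4}
'c' @ 3: {5,6,8}
'd' @ 4: {7,8,9}  (accept∈set)
after full input: {7,8,9}  (accept=7 in)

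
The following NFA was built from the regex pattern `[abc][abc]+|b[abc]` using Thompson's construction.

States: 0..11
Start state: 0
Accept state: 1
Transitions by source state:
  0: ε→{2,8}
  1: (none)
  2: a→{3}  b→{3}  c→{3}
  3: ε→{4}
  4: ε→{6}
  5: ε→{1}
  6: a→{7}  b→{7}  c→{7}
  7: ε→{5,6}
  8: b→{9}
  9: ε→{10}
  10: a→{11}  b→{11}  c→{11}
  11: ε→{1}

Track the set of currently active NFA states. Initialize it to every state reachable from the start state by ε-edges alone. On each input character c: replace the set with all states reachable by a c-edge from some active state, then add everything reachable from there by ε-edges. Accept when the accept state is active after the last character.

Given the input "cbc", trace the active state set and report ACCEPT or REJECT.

start: ε-closure({0}) = {0,2,8}
'c' @ 1: {3,4,6}
'b' @ 2: {1,5,6,7}  ✓accept
'c' @ 3: {1,5,6,7}  ✓accept
end set {1,5,6,7} — state 1 in

Answer: ACCEPT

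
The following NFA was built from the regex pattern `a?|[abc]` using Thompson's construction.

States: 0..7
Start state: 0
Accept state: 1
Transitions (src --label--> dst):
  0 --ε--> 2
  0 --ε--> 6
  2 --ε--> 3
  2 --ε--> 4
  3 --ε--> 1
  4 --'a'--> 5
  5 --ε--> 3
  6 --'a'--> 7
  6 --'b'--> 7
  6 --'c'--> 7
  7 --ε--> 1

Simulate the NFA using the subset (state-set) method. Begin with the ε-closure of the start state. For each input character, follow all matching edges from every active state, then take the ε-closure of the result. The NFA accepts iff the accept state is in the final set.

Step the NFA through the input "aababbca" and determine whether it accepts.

Answer: REJECT

Steps:
S₀ = ε-closure({0}) = {0,1,2,3,4,6}
'a' @ 1: {1,3,5,7}  [accepting]
'a' @ 2: {}  — no active states
rest 'babbca' ignored (set empty)
end set {} — state 1 not in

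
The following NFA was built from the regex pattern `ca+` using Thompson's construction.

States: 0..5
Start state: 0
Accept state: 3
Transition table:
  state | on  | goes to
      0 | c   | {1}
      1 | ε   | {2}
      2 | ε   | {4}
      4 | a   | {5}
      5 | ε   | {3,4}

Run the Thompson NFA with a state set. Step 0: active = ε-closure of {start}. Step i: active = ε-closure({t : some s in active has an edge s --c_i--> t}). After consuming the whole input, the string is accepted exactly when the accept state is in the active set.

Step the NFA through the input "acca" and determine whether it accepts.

initial (ε-close {0}): {0}
'a' @ 1: {}  — dead — no transitions
rest 'cca' ignored (set empty)
final: {}; accept 3 not in set

Answer: REJECT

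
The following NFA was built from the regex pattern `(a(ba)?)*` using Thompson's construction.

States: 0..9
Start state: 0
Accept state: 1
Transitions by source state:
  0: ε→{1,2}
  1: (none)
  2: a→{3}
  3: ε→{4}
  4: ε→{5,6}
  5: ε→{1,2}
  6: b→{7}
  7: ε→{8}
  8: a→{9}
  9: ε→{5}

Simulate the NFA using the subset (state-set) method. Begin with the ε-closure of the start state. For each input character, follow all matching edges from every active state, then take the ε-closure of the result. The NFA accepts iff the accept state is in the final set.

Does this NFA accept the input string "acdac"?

Answer: REJECT

Steps:
start: ε-closure({0}) = {0,1,2}
'a' @ 1: {1,2,3,4,5,6}  [accepting]
'c' @ 2: {}  — no active states
rest 'dac' ignored (set empty)
end set {} — state 1 not in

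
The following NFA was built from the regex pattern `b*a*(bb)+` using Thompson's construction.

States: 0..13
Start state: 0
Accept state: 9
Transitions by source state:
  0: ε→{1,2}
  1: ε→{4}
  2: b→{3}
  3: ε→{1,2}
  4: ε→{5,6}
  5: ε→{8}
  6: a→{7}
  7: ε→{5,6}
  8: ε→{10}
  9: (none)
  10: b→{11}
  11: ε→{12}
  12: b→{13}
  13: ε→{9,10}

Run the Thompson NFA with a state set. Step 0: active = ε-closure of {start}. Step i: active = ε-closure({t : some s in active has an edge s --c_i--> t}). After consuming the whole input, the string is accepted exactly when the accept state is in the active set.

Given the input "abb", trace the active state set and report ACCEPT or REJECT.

Answer: ACCEPT

Steps:
start: ε-closure({0}) = {0,1,2,4,5,6,8,10}
'a' @ 1: {5,6,7,8,10}
'b' @ 2: {11,12}
'b' @ 3: {9,10,13}  [accepting]
after full input: {9,10,13}  (accept=9 in)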